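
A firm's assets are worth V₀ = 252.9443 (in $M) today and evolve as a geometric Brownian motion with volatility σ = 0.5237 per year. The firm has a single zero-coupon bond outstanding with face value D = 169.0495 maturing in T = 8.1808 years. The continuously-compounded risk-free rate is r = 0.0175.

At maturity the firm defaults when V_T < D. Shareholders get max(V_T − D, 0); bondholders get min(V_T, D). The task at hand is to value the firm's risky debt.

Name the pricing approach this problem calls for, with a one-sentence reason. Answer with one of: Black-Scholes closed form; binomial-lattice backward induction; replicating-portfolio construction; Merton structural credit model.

Key observation: with the firm-asset dynamics (V₀ = 252.9443) and a single zero-coupon liability of face 169.0495 given, debt value, spread, and default probability all derive from the option view of the balance sheet.

framework: Merton structural credit model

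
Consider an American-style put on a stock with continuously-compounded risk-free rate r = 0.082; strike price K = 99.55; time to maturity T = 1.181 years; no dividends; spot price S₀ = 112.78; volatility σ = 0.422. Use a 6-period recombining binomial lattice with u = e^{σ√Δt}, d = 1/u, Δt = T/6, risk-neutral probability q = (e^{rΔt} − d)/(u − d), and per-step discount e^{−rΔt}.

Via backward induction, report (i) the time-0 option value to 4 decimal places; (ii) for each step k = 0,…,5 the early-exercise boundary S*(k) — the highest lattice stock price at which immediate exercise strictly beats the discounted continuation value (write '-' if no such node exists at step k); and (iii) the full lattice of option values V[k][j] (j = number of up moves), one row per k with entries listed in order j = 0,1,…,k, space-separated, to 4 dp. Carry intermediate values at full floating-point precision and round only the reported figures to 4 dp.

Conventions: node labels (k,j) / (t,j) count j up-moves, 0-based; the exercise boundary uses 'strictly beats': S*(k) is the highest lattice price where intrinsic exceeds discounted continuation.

Δt=0.19683  u=1.20590  d=0.82926  q=0.49653  discount=0.98399
step 6 (expiry): payoffs max(K−S,0) = 62.8750 46.2177 21.9947 0.0000 0.0000 0.0000 0.0000
step 5: (k=5,j=0): S=44.2262, K−S=55.3238, hold=53.7299 ⇒ V=55.3238 exercise | (k=5,j=1): S=64.3133, K−S=35.2367, hold=33.6428 ⇒ V=35.2367 exercise | (k=5,j=2): S=93.5237, K−S=6.0263, hold=10.8964 ⇒ V=10.8964 continue | (k=5,j=3): S=136.0011, K−S=0.0000, hold=0.0000 ⇒ V=0.0000 continue | (k=5,j=4): S=197.7713, K−S=0.0000, hold=0.0000 ⇒ V=0.0000 continue | (k=5,j=5): S=287.5968, K−S=0.0000, hold=0.0000 ⇒ V=0.0000 continue  boundary S*=64.3133
step 4: (k=4,j=0): S=53.3323, K−S=46.2177, hold=44.6238 ⇒ V=46.2177 exercise | (k=4,j=1): S=77.5553, K−S=21.9947, hold=22.7803 ⇒ V=22.7803 continue | (k=4,j=2): S=112.7800, K−S=0.0000, hold=5.3981 ⇒ V=5.3981 continue | (k=4,j=3): S=164.0034, K−S=0.0000, hold=0.0000 ⇒ V=0.0000 continue | (k=4,j=4): S=238.4919, K−S=0.0000, hold=0.0000 ⇒ V=0.0000 continue  boundary S*=53.3323
step 3: (k=3,j=0): S=64.3133, K−S=35.2367, hold=34.0266 ⇒ V=35.2367 exercise | (k=3,j=1): S=93.5237, K−S=6.0263, hold=13.9230 ⇒ V=13.9230 continue | (k=3,j=2): S=136.0011, K−S=0.0000, hold=2.6743 ⇒ V=2.6743 continue | (k=3,j=3): S=197.7713, K−S=0.0000, hold=0.0000 ⇒ V=0.0000 continue  boundary S*=64.3133
step 2: (k=2,j=0): S=77.5553, K−S=21.9947, hold=24.2590 ⇒ V=24.2590 continue | (k=2,j=1): S=112.7800, K−S=0.0000, hold=8.2041 ⇒ V=8.2041 continue | (k=2,j=2): S=164.0034, K−S=0.0000, hold=1.3249 ⇒ V=1.3249 continue  boundary S*=-
step 1: (k=1,j=0): S=93.5237, K−S=6.0263, hold=16.0265 ⇒ V=16.0265 continue | (k=1,j=1): S=136.0011, K−S=0.0000, hold=4.7117 ⇒ V=4.7117 continue  boundary S*=-
step 0: (k=0,j=0): S=112.7800, K−S=0.0000, hold=10.2417 ⇒ V=10.2417 continue  boundary S*=-

price = 10.2417
boundary = - - - 64.3133 53.3323 64.3133
tree:
10.2417
16.0265 4.7117
24.2590 8.2041 1.3249
35.2367 13.9230 2.6743 0.0000
46.2177 22.7803 5.3981 0.0000 0.0000
55.3238 35.2367 10.8964 0.0000 0.0000 0.0000
62.8750 46.2177 21.9947 0.0000 0.0000 0.0000 0.0000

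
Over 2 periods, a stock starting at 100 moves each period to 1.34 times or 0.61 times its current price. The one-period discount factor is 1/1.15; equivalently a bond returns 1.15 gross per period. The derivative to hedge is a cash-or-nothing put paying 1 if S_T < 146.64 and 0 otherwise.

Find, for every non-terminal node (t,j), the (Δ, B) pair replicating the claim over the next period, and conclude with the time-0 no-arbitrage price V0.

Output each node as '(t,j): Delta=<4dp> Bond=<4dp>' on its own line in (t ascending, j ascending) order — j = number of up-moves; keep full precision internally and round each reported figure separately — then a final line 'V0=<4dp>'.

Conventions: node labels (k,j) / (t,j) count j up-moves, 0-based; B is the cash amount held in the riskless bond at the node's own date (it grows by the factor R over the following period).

Since d<R<u, set p* = (R−d)/(u−d) = 0.7397; price each node as the discounted p*-expectation of its children.
Payoffs at expiry: V(2,0)=1.0000, V(2,1)=1.0000, V(2,2)=0.0000
Node (1,0) S=61.0000: V=(p*·1.0000+(1−p*)·1.0000)/1.15=0.8696; Δ=(1.0000−1.0000)/(81.7400−37.2100)=0.0000; B=V−Δ·S=0.8696
Node (1,1) S=134.0000: V=(p*·0.0000+(1−p*)·1.0000)/1.15=0.2263; Δ=(0.0000−1.0000)/(179.5600−81.7400)=-0.0102; B=V−Δ·S=1.5962
Node (0,0) S=100.0000: V=(p*·0.2263+(1−p*)·0.8696)/1.15=0.3424; Δ=(0.2263−0.8696)/(134.0000−61.0000)=-0.0088; B=V−Δ·S=1.2235
Sanity check at the root: Δ(0,0)·S0 + B(0,0) reproduces V0 = 0.3424.

(0,0): Delta=-0.0088 Bond=1.2235
(1,0): Delta=0.0000 Bond=0.8696
(1,1): Delta=-0.0102 Bond=1.5962
V0=0.3424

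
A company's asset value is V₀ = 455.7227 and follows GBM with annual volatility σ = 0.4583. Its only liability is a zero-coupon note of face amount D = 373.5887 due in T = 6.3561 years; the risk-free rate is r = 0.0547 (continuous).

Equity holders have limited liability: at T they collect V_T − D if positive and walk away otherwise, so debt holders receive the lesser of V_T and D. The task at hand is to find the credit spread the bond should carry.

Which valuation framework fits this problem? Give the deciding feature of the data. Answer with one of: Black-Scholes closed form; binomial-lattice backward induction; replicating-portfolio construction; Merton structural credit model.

framework: Merton structural credit model

Key observation: the data describe a firm's assets (V₀ = 455.7227, GBM) and a single zero-coupon debt of face 373.5887, so credit quantities follow from equity-as-call in the structural model.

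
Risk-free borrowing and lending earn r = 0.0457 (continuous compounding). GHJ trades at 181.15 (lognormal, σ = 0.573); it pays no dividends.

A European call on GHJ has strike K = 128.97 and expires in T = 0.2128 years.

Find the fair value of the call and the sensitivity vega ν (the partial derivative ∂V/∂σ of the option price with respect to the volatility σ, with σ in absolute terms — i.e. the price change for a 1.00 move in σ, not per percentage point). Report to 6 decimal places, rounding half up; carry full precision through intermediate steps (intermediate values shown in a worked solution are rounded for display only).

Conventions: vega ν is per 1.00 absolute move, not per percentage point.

σ√T = 0.573·√0.2128 = 0.264326
d₁ = (ln(S/K) + (r+σ²/2)T) / (σ√T) = (ln(181.15/128.97) + (0.0457+0.573²/2)·0.2128) / 0.264326 = (0.339746 + 0.044659) / 0.264326 = 1.454281
d₂ = d₁ − σ√T = 1.454281 − 0.264326 = 1.189955
e^{−rT} = 0.990322
N(d₁) = 0.927066,  N(d₂) = 0.882968
Call price V = S·N(d₁) − K·e^{−rT}·N(d₂) = 167.937968 − 112.774293 = 55.163674
φ(d₁) = (1/√(2π))·e^{−d₁²/2} = 0.138566
ν = S·φ(d₁)·√T = 11.579300

price = 55.163674
ν = 11.579300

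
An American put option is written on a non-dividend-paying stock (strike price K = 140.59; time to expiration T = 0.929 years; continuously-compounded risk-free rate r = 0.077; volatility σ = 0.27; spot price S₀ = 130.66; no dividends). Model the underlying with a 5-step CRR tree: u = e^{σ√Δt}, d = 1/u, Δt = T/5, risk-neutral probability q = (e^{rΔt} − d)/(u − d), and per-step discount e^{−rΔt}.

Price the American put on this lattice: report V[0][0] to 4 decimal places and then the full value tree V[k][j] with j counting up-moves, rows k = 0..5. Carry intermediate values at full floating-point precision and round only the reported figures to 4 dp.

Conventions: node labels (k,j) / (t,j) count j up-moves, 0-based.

Δt=0.18580  u=1.12343  d=0.89013  q=0.53270  discount=0.98580
step 5 (expiry): payoffs max(K−S,0) = 67.5734 48.4368 24.2850 0.0000 0.0000 0.0000
k=4: (k=4,j=0): S=82.0287, K−S=58.5613, hold=56.5642 ⇒ V=58.5613 exercise | (k=4,j=1): S=103.5272, K−S=37.0628, hold=35.0658 ⇒ V=37.0628 exercise | (k=4,j=2): S=130.6600, K−S=9.9300, hold=11.1871 ⇒ V=11.1871 continue | (k=4,j=3): S=164.9039, K−S=0.0000, hold=0.0000 ⇒ V=0.0000 continue | (k=4,j=4): S=208.1226, K−S=0.0000, hold=0.0000 ⇒ V=0.0000 continue
k=3: (k=3,j=0): S=92.1532, K−S=48.4368, hold=46.4398 ⇒ V=48.4368 exercise | (k=3,j=1): S=116.3050, K−S=24.2850, hold=22.9481 ⇒ V=24.2850 exercise | (k=3,j=2): S=146.7867, K−S=0.0000, hold=5.1534 ⇒ V=5.1534 continue | (k=3,j=3): S=185.2572, K−S=0.0000, hold=0.0000 ⇒ V=0.0000 continue
k=2: (k=2,j=0): S=103.5272, K−S=37.0628, hold=35.0658 ⇒ V=37.0628 exercise | (k=2,j=1): S=130.6600, K−S=9.9300, hold=13.8933 ⇒ V=13.8933 continue | (k=2,j=2): S=164.9039, K−S=0.0000, hold=2.3740 ⇒ V=2.3740 continue
k=1: (k=1,j=0): S=116.3050, K−S=24.2850, hold=24.3692 ⇒ V=24.3692 continue | (k=1,j=1): S=146.7867, K−S=0.0000, hold=7.6467 ⇒ V=7.6467 continue
k=0: (k=0,j=0): S=130.6600, K−S=9.9300, hold=15.2415 ⇒ V=15.2415 continue

price = 15.2415
tree:
15.2415
24.3692 7.6467
37.0628 13.8933 2.3740
48.4368 24.2850 5.1534 0.0000
58.5613 37.0628 11.1871 0.0000 0.0000
67.5734 48.4368 24.2850 0.0000 0.0000 0.0000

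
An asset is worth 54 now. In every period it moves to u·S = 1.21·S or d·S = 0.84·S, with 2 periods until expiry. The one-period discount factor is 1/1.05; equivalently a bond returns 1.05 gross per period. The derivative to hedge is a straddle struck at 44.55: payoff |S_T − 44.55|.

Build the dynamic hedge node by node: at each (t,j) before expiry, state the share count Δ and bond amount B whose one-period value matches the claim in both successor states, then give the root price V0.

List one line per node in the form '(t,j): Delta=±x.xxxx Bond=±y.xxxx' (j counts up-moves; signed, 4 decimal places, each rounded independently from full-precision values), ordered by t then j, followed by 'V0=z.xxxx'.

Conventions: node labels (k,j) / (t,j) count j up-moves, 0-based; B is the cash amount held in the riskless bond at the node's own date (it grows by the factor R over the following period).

Since d<R<u, set p* = (R−d)/(u−d) = 0.5676; price each node as the discounted p*-expectation of its children.
Payoffs at expiry: V(2,0)=6.4476, V(2,1)=10.3356, V(2,2)=34.5114
  t=1,j=0: stock 45.3600 → up 54.8856 (V=10.3356), down 38.1024 (V=6.4476). Price 8.2422; hedge Δ=0.2317, bond B=-2.2659.
  t=1,j=1: stock 65.3400 → up 79.0614 (V=34.5114), down 54.8856 (V=10.3356). Price 22.9114; hedge Δ=1.0000, bond B=-42.4286.
  t=0,j=0: stock 54.0000 → up 65.3400 (V=22.9114), down 45.3600 (V=8.2422). Price 15.7790; hedge Δ=0.7342, bond B=-23.8676.
Verification: the root portfolio costs Δ(0,0)·S0 + B(0,0) = 15.7790, matching V0.

(0,0): Delta=0.7342 Bond=-23.8676
(1,0): Delta=0.2317 Bond=-2.2659
(1,1): Delta=1.0000 Bond=-42.4286
V0=15.7790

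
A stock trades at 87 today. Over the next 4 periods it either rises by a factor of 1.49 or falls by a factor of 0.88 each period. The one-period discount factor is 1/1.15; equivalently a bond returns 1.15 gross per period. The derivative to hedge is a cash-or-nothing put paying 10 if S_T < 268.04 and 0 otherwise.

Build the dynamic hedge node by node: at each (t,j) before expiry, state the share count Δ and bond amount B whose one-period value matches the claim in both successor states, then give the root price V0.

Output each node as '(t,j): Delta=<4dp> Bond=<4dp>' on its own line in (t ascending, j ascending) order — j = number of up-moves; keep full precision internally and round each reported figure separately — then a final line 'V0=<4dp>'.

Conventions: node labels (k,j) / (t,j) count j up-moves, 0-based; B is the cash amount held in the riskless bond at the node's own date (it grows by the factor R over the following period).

Since d<R<u, set p* = (R−d)/(u−d) = 0.4426; price each node as the discounted p*-expectation of its children.
At maturity the claim pays: V(4,0)=10.0000, V(4,1)=10.0000, V(4,2)=10.0000, V(4,3)=10.0000, V(4,4)=0.0000
  t=3,j=0: stock 59.2881 → up 88.3392 (V=10.0000), down 52.1735 (V=10.0000). Price 8.6957; hedge Δ=0.0000, bond B=8.6957.
  t=3,j=1: stock 100.3855 → up 149.5744 (V=10.0000), down 88.3392 (V=10.0000). Price 8.6957; hedge Δ=0.0000, bond B=8.6957.
  t=3,j=2: stock 169.9709 → up 253.2566 (V=10.0000), down 149.5744 (V=10.0000). Price 8.6957; hedge Δ=0.0000, bond B=8.6957.
  t=3,j=3: stock 287.7916 → up 428.8094 (V=0.0000), down 253.2566 (V=10.0000). Price 4.8468; hedge Δ=-0.0570, bond B=21.2402.
  t=2,j=0: stock 67.3728 → up 100.3855 (V=8.6957), down 59.2881 (V=8.6957). Price 7.5614; hedge Δ=0.0000, bond B=7.5614.
  t=2,j=1: stock 114.0744 → up 169.9709 (V=8.6957), down 100.3855 (V=8.6957). Price 7.5614; hedge Δ=0.0000, bond B=7.5614.
  t=2,j=2: stock 193.1487 → up 287.7916 (V=4.8468), down 169.9709 (V=8.6957). Price 6.0800; hedge Δ=-0.0327, bond B=12.3897.
  t=1,j=0: stock 76.5600 → up 114.0744 (V=7.5614), down 67.3728 (V=7.5614). Price 6.5752; hedge Δ=0.0000, bond B=6.5752.
  t=1,j=1: stock 129.6300 → up 193.1487 (V=6.0800), down 114.0744 (V=7.5614). Price 6.0050; hedge Δ=-0.0187, bond B=8.4335.
  t=0,j=0: stock 87.0000 → up 129.6300 (V=6.0050), down 76.5600 (V=6.5752). Price 5.4981; hedge Δ=-0.0107, bond B=6.4328.
Verification: the root portfolio costs Δ(0,0)·S0 + B(0,0) = 5.4981, matching V0.

(0,0): Delta=-0.0107 Bond=6.4328
(1,0): Delta=0.0000 Bond=6.5752
(1,1): Delta=-0.0187 Bond=8.4335
(2,0): Delta=0.0000 Bond=7.5614
(2,1): Delta=0.0000 Bond=7.5614
(2,2): Delta=-0.0327 Bond=12.3897
(3,0): Delta=0.0000 Bond=8.6957
(3,1): Delta=0.0000 Bond=8.6957
(3,2): Delta=0.0000 Bond=8.6957
(3,3): Delta=-0.0570 Bond=21.2402
V0=5.4981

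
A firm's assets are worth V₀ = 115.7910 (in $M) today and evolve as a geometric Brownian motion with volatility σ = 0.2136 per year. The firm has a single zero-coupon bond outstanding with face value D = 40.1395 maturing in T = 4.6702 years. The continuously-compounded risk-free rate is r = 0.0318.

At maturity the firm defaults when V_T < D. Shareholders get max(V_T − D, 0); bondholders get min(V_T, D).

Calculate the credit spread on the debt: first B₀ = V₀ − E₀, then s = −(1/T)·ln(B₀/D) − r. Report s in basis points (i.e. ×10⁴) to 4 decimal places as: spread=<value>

spread=2.4543

With assets at 115.7910 and a single debt payment of 40.1395 at 4.6702 years:
d₁ = [ln(V₀/D) + (r + σ²/2)T] / (σ√T)
   = [ln(115.7910/40.1395) + (0.0318 + 0.5·0.2136²)·4.6702] / (0.2136·√4.6702)
   = [1.059426 + 0.255051] / 0.461603 = 2.847633
d₂ = d₁ − σ√T = 2.847633 − 0.461603 = 2.386030
N(d₁) = 0.997798,  N(d₂) = 0.991484,  e^(−rT) = 0.861989
E₀ = V₀·N(d₁) − D·e^(−rT)·N(d₂)
   = 115.7910·0.997798 − 40.1395·0.861989·0.991484 = 81.230815
B₀ = V₀ − E₀ = 115.7910 − 81.230815 = 34.560185
spread = −(1/T)·ln(B₀/D) − r = −(1/4.6702)·ln(34.560185/40.1395) − 0.0318 = 0.00024543
in basis points: 0.00024543 × 10⁴ = 2.4543 bp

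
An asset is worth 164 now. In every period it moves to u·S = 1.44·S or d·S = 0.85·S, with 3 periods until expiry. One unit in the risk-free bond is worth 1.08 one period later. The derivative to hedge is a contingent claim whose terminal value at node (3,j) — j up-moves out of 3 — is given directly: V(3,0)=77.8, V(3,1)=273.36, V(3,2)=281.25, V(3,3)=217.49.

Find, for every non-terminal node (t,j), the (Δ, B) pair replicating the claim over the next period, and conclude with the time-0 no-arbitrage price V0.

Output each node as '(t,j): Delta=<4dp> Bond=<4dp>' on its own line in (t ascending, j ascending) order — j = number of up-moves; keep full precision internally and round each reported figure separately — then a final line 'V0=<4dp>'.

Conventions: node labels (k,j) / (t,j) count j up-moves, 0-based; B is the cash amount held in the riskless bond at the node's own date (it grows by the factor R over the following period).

(0,0): Delta=0.5925 Bond=83.6772
(1,0): Delta=1.3780 Bond=-19.1225
(1,1): Delta=-0.1332 Bond=261.7532
(2,0): Delta=2.7973 Bond=-188.8324
(2,1): Delta=0.0666 Bond=242.5862
(2,2): Delta=-0.3178 Bond=345.4700
V0=180.8505

Risk-neutral probability p* = (R−d)/(u−d) = (1.08−0.85)/(1.44−0.85) = 0.3898.
At maturity the claim pays: V(3,0)=77.8000, V(3,1)=273.3600, V(3,2)=281.2500, V(3,3)=217.4900
(2,0): S=118.4900. Δ = (V_up−V_dn)/(S_up−S_dn) = (273.3600−77.8000)/(170.6256−100.7165) = 2.7973. V = [p*·273.3600 + (1−p*)·77.8000]/1.08 = 142.6252. B = V − Δ·S = -188.8324.
(2,1): S=200.7360. Δ = (V_up−V_dn)/(S_up−S_dn) = (281.2500−273.3600)/(289.0598−170.6256) = 0.0666. V = [p*·281.2500 + (1−p*)·273.3600]/1.08 = 255.9590. B = V − Δ·S = 242.5862.
(2,2): S=340.0704. Δ = (V_up−V_dn)/(S_up−S_dn) = (217.4900−281.2500)/(489.7014−289.0598) = -0.3178. V = [p*·217.4900 + (1−p*)·281.2500]/1.08 = 237.4022. B = V − Δ·S = 345.4700.
(1,0): S=139.4000. Δ = (V_up−V_dn)/(S_up−S_dn) = (255.9590−142.6252)/(200.7360−118.4900) = 1.3780. V = [p*·255.9590 + (1−p*)·142.6252]/1.08 = 172.9687. B = V − Δ·S = -19.1225.
(1,1): S=236.1600. Δ = (V_up−V_dn)/(S_up−S_dn) = (237.4022−255.9590)/(340.0704−200.7360) = -0.1332. V = [p*·237.4022 + (1−p*)·255.9590]/1.08 = 230.3010. B = V − Δ·S = 261.7532.
(0,0): S=164.0000. Δ = (V_up−V_dn)/(S_up−S_dn) = (230.3010−172.9687)/(236.1600−139.4000) = 0.5925. V = [p*·230.3010 + (1−p*)·172.9687]/1.08 = 180.8505. B = V − Δ·S = 83.6772.
Sanity check at the root: Δ(0,0)·S0 + B(0,0) reproduces V0 = 180.8505.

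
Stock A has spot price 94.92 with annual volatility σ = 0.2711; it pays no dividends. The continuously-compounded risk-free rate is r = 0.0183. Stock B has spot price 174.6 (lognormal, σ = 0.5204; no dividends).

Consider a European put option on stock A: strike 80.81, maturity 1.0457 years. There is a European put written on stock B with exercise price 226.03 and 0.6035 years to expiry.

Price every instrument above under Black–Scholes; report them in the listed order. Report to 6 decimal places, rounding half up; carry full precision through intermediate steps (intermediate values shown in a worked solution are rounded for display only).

[stock A put K=80.81]
σ√T = 0.2711·√1.0457 = 0.277225
d₁ = (ln(S/K) + (r+σ²/2)T) / (σ√T) = (ln(94.92/80.81) + (0.0183+0.2711²/2)·1.0457) / 0.277225 = (0.160934 + 0.057563) / 0.277225 = 0.788156
d₂ = d₁ − σ√T = 0.788156 − 0.277225 = 0.510931
e^{−rT} = 0.981046
N(−d₁) = 0.215303,  N(−d₂) = 0.304700
price = K·e^{−rT}·N(−d₂) − S·N(−d₁) = 24.156074 − 20.436525 = 3.719549
[stock B put K=226.03]
σ√T = 0.5204·√0.6035 = 0.404274
d₁ = (ln(S/K) + (r+σ²/2)T) / (σ√T) = (ln(174.6/226.03) + (0.0183+0.5204²/2)·0.6035) / 0.404274 = (-0.258170 + 0.092763) / 0.404274 = -0.409146
d₂ = d₁ − σ√T = -0.409146 − 0.404274 = -0.813420
e^{−rT} = 0.989017
N(−d₁) = 0.658784,  N(−d₂) = 0.792011
price = K·e^{−rT}·N(−d₂) − S·N(−d₁) = 177.052143 − 115.023662 = 62.028482

price(stock A put K=80.81) = 3.719549
price(stock B put K=226.03) = 62.028482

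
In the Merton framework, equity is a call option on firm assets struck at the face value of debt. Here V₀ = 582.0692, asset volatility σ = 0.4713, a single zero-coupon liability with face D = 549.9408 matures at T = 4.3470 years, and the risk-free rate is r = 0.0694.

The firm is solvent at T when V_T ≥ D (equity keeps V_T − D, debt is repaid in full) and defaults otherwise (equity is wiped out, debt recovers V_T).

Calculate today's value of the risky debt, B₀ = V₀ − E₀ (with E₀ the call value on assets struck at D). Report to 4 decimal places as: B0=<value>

B0=296.9529

Equity is a call on the firm's assets struck at D = 549.9408:
d₁ = [ln(V₀/D) + (r + σ²/2)T] / (σ√T)
   = [ln(582.0692/549.9408) + (0.0694 + 0.5·0.4713²)·4.3470] / (0.4713·√4.3470)
   = [0.056779 + 0.784468] / 0.982635 = 0.856113
d₂ = d₁ − σ√T = 0.856113 − 0.982635 = -0.126522
N(d₁) = 0.804032,  N(d₂) = 0.449659,  e^(−rT) = 0.739573
E₀ = V₀·N(d₁) − D·e^(−rT)·N(d₂)
   = 582.0692·0.804032 − 549.9408·0.739573·0.449659 = 285.116322
B₀ = V₀ − E₀ = 582.0692 − 285.116322 = 296.952878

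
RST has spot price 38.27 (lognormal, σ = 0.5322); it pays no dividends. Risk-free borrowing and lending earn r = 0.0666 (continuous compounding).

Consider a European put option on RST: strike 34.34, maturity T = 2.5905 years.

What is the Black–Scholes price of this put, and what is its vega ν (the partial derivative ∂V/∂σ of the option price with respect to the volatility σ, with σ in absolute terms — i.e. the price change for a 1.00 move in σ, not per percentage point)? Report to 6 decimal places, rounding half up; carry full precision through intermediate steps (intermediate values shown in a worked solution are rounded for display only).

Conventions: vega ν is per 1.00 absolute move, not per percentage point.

σ√T = 0.5322·√2.5905 = 0.856578
d₁ = (ln(S/K) + (r+σ²/2)T) / (σ√T) = (ln(38.27/34.34) + (0.0666+0.5322²/2)·2.5905) / 0.856578 = (0.108355 + 0.539390) / 0.856578 = 0.756202
d₂ = d₁ − σ√T = 0.756202 − 0.856578 = -0.100376
e^{−rT} = 0.841535
N(−d₁) = 0.224764,  N(−d₂) = 0.539977
Put price V = K·e^{−rT}·N(−d₂) − S·N(−d₁) = 15.604431 − 8.601725 = 7.002706
φ(d₁) = (1/√(2π))·e^{−d₁²/2} = 0.299734
ν = S·φ(d₁)·√T = 18.462337

price = 7.002706
ν = 18.462337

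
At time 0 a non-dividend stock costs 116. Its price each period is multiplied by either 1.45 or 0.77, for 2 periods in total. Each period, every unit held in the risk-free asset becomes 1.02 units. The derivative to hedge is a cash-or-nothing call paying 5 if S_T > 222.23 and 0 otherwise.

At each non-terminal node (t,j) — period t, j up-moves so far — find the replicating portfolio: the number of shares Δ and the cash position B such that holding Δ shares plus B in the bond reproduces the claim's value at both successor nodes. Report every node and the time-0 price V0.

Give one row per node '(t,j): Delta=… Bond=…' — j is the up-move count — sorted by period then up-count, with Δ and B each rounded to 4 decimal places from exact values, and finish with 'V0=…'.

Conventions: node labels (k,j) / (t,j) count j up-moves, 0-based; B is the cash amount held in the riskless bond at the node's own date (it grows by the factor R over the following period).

Under the risk-neutral measure, an up-move has probability p* = (R−d)/(u−d) = 0.3676 and values discount at R = 1.02.
Payoffs at expiry: V(2,0)=0.0000, V(2,1)=0.0000, V(2,2)=5.0000
Node (1,0) S=89.3200: V=(p*·0.0000+(1−p*)·0.0000)/1.02=0.0000; Δ=(0.0000−0.0000)/(129.5140−68.7764)=0.0000; B=V−Δ·S=0.0000
Node (1,1) S=168.2000: V=(p*·5.0000+(1−p*)·0.0000)/1.02=1.8022; Δ=(5.0000−0.0000)/(243.8900−129.5140)=0.0437; B=V−Δ·S=-5.5507
Node (0,0) S=116.0000: V=(p*·1.8022+(1−p*)·0.0000)/1.02=0.6496; Δ=(1.8022−0.0000)/(168.2000−89.3200)=0.0228; B=V−Δ·S=-2.0007
Check: Δ(0,0)·S0 + B(0,0) = 0.6496 = V0.

(0,0): Delta=0.0228 Bond=-2.0007
(1,0): Delta=0.0000 Bond=0.0000
(1,1): Delta=0.0437 Bond=-5.5507
V0=0.6496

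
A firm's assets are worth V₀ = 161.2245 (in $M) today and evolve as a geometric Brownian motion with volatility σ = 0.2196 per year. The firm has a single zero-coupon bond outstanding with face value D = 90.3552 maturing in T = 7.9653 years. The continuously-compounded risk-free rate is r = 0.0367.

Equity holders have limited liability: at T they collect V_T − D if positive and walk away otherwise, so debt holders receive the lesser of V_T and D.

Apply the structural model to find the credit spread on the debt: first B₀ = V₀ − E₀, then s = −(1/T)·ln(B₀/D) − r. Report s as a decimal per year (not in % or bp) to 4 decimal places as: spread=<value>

Work the structural quantities from V₀ = 161.2245 against face 90.3552:
d₁ = [ln(V₀/D) + (r + σ²/2)T] / (σ√T)
   = [ln(161.2245/90.3552) + (0.0367 + 0.5·0.2196²)·7.9653] / (0.2196·√7.9653)
   = [0.579049 + 0.484386] / 0.619774 = 1.715844
d₂ = d₁ − σ√T = 1.715844 − 0.619774 = 1.096070
N(d₁) = 0.956905,  N(d₂) = 0.863476,  e^(−rT) = 0.746525
E₀ = V₀·N(d₁) − D·e^(−rT)·N(d₂)
   = 161.2245·0.956905 − 90.3552·0.746525·0.863476 = 96.032965
B₀ = V₀ − E₀ = 161.2245 − 96.032965 = 65.191535
spread = −(1/T)·ln(B₀/D) − r = −(1/7.9653)·ln(65.191535/90.3552) − 0.0367 = 0.00428012

spread=0.0043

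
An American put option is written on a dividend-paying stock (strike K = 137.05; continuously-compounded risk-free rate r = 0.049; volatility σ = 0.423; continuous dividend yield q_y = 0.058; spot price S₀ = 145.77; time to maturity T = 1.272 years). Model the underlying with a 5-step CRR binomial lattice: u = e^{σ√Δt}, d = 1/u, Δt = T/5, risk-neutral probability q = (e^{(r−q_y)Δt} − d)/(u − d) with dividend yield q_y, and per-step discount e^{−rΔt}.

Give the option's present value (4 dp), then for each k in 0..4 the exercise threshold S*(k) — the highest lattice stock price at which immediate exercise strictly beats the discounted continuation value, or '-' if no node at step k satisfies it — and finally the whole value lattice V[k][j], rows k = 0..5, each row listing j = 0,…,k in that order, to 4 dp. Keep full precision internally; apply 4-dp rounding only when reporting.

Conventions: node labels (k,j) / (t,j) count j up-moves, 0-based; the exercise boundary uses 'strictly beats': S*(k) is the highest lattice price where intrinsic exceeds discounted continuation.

price = 22.9897
boundary = - - - 76.8589 95.1376
tree:
22.9897
32.7762 11.2650
45.3009 17.8663 3.2358
60.1911 27.7550 5.8669 0.0000
74.9580 41.9124 10.6373 0.0000 0.0000
86.8877 60.1911 19.2867 0.0000 0.0000 0.0000

Δt=0.25440, u=1.23782, d=0.80787, q=0.44154, disc=e^(-rΔt)=0.98761
k=5 terminal: V=max(K-S,0) → 86.8877 60.1911 19.2867 0.0000 0.0000 0.0000
k=4: j=0 S=62.0920 intr=74.9580 cont=74.1696 V=74.9580[EX]; j=1 S=95.1376 intr=41.9124 cont=41.6081 V=41.9124[EX]; j=2 S=145.7700 intr=0.0000 cont=10.6373 V=10.6373[hold]; j=3 S=223.3491 intr=0.0000 cont=0.0000 V=0.0000[hold]; j=4 S=342.2161 intr=0.0000 cont=0.0000 V=0.0000[hold]  S*(4)=95.1376
k=3: j=0 S=76.8589 intr=60.1911 cont=59.6191 V=60.1911[EX]; j=1 S=117.7633 intr=19.2867 cont=27.7550 V=27.7550[hold]; j=2 S=180.4373 intr=0.0000 cont=5.8669 V=5.8669[hold]; j=3 S=276.4664 intr=0.0000 cont=0.0000 V=0.0000[hold]  S*(3)=76.8589
k=2: j=0 S=95.1376 intr=41.9124 cont=45.3009 V=45.3009[hold]; j=1 S=145.7700 intr=0.0000 cont=17.8663 V=17.8663[hold]; j=2 S=223.3491 intr=0.0000 cont=3.2358 V=3.2358[hold]  S*(2)=-
k=1: j=0 S=117.7633 intr=19.2867 cont=32.7762 V=32.7762[hold]; j=1 S=180.4373 intr=0.0000 cont=11.2650 V=11.2650[hold]  S*(1)=-
k=0: j=0 S=145.7700 intr=0.0000 cont=22.9897 V=22.9897[hold]  S*(0)=-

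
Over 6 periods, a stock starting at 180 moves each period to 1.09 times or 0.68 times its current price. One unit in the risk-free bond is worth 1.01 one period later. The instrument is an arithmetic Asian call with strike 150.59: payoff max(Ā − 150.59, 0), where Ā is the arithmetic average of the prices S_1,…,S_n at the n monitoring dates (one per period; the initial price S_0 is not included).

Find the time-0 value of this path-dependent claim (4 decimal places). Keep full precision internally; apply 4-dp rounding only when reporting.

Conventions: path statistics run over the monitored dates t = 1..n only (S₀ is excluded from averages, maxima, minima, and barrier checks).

price = 40.3781

No-arbitrage gives p* = (R−d)/(u−d) = 0.8049: enumerate every path, weight its payoff by its p*-probability, and discount by R^6.
Enumerate all 2^6 = 64 price paths (U = up ×1.09, D = down ×0.68); each path with k up-moves has probability p*^k·(1−p*)^(6−k).
DDDDDD: Ā=57.4472, payoff=0.0000, prob=0.000055
UDDDDD: Ā=92.0845, payoff=0.0000, prob=0.000228
DUDDDD: Ā=79.7845, payoff=0.0000, prob=0.000228
UUDDDD: Ā=127.8898, payoff=0.0000, prob=0.000939
DDUDDD: Ā=71.4205, payoff=0.0000, prob=0.000228
UDUDDD: Ā=114.4828, payoff=0.0000, prob=0.000939
DUUDDD: Ā=102.1828, payoff=0.0000, prob=0.000939
UUUDDD: Ā=163.7931, payoff=13.2031, prob=0.003874
DDDUDD: Ā=65.7330, payoff=0.0000, prob=0.000228
UDDUDD: Ā=105.3661, payoff=0.0000, prob=0.000939
DUDUDD: Ā=93.0661, payoff=0.0000, prob=0.000939
UUDUDD: Ā=149.1794, payoff=0.0000, prob=0.003874
DDUUDD: Ā=84.7021, payoff=0.0000, prob=0.000939
UDUUDD: Ā=135.7724, payoff=0.0000, prob=0.003874
DUUUDD: Ā=123.4724, payoff=0.0000, prob=0.003874
UUUUDD: Ā=197.9190, payoff=47.3290, prob=0.015978
DDDDUD: Ā=61.8654, payoff=0.0000, prob=0.000228
UDDDUD: Ā=99.1667, payoff=0.0000, prob=0.000939
DUDDUD: Ā=86.8667, payoff=0.0000, prob=0.000939
UUDDUD: Ā=139.2422, payoff=0.0000, prob=0.003874
DDUDUD: Ā=78.5027, payoff=0.0000, prob=0.000939
UDUDUD: Ā=125.8352, payoff=0.0000, prob=0.003874
DUUDUD: Ā=113.5352, payoff=0.0000, prob=0.003874
UUUDUD: Ā=181.9902, payoff=31.4002, prob=0.015978
DDDUUD: Ā=72.8152, payoff=0.0000, prob=0.000939
UDDUUD: Ā=116.7184, payoff=0.0000, prob=0.003874
DUDUUD: Ā=104.4184, payoff=0.0000, prob=0.003874
UUDUUD: Ā=167.3766, payoff=16.7866, prob=0.015978
DDUUUD: Ā=96.0544, payoff=0.0000, prob=0.003874
UDUUUD: Ā=153.9696, payoff=3.3796, prob=0.015978
DUUUUD: Ā=141.6696, payoff=0.0000, prob=0.015978
UUUUUD: Ā=227.0880, payoff=76.4980, prob=0.065911
DDDDDU: Ā=59.2355, payoff=0.0000, prob=0.000228
UDDDDU: Ā=94.9511, payoff=0.0000, prob=0.000939
DUDDDU: Ā=82.6511, payoff=0.0000, prob=0.000939
UUDDDU: Ā=132.4848, payoff=0.0000, prob=0.003874
DDUDDU: Ā=74.2871, payoff=0.0000, prob=0.000939
UDUDDU: Ā=119.0778, payoff=0.0000, prob=0.003874
DUUDDU: Ā=106.7778, payoff=0.0000, prob=0.003874
UUUDDU: Ā=171.1586, payoff=20.5686, prob=0.015978
DDDUDU: Ā=68.5996, payoff=0.0000, prob=0.000939
UDDUDU: Ā=109.9611, payoff=0.0000, prob=0.003874
DUDUDU: Ā=97.6611, payoff=0.0000, prob=0.003874
UUDUDU: Ā=156.5449, payoff=5.9549, prob=0.015978
DDUUDU: Ā=89.2971, payoff=0.0000, prob=0.003874
UDUUDU: Ā=143.1379, payoff=0.0000, prob=0.015978
DUUUDU: Ā=130.8379, payoff=0.0000, prob=0.015978
UUUUDU: Ā=209.7255, payoff=59.1355, prob=0.065911
DDDDUU: Ā=64.7320, payoff=0.0000, prob=0.000939
UDDDUU: Ā=103.7617, payoff=0.0000, prob=0.003874
DUDDUU: Ā=91.4617, payoff=0.0000, prob=0.003874
UUDDUU: Ā=146.6077, payoff=0.0000, prob=0.015978
DDUDUU: Ā=83.0977, payoff=0.0000, prob=0.003874
UDUDUU: Ā=133.2007, payoff=0.0000, prob=0.015978
DUUDUU: Ā=120.9007, payoff=0.0000, prob=0.015978
UUUDUU: Ā=193.7967, payoff=43.2067, prob=0.065911
DDDUUU: Ā=77.4101, payoff=0.0000, prob=0.003874
UDDUUU: Ā=124.0839, payoff=0.0000, prob=0.015978
DUDUUU: Ā=111.7839, payoff=0.0000, prob=0.015978
UUDUUU: Ā=179.1830, payoff=28.5930, prob=0.065911
DDUUUU: Ā=103.4199, payoff=0.0000, prob=0.015978
UDUUUU: Ā=165.7760, payoff=15.1860, prob=0.065911
DUUUUU: Ā=153.4760, payoff=2.8860, prob=0.065911
UUUUUU: Ā=246.0130, payoff=95.4230, prob=0.271882
Price = Σ prob·payoff / R^6 = 42.862169 / 1.061520 = 40.3781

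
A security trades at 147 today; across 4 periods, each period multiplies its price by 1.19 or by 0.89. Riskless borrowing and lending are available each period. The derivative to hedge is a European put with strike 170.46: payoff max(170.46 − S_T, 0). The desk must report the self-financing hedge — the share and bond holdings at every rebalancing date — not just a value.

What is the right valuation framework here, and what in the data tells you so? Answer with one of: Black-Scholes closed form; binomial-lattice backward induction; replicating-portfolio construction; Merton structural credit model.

Key observation: the deliverable is the dynamic trading strategy on the 4-step tree (spot 147, moves 1.19 and 0.89), so the valuation must go through the node-by-node replicating-portfolio solve.

framework: replicating-portfolio construction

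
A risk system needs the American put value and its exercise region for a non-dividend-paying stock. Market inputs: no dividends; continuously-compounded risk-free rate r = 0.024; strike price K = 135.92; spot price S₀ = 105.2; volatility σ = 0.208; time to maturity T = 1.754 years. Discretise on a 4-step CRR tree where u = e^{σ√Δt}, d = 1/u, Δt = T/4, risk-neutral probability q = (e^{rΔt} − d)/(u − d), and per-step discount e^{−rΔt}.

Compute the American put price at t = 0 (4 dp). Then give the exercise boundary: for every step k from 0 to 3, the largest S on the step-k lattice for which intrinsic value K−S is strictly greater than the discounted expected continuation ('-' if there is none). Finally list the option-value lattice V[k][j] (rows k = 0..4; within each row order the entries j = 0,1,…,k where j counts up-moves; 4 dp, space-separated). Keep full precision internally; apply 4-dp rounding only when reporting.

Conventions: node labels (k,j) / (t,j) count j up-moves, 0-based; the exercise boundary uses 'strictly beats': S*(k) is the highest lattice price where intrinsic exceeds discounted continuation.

price = 31.0984
boundary = - 91.6638 105.2000 120.7352
tree:
31.0984
44.2562 18.7974
56.0508 30.7200 7.4543
66.3276 44.2562 15.1848 0.0000
75.2822 56.0508 30.7200 0.0000 0.0000

Δt=0.43850, u=1.14767, d=0.87133, q=0.50390, disc=e^(-rΔt)=0.98953
k=4 terminal: V=max(K-S,0) → 75.2822 56.0508 30.7200 0.0000 0.0000
k=3: j=0 S=69.5924 intr=66.3276 cont=64.9047 V=66.3276[EX]; j=1 S=91.6638 intr=44.2562 cont=42.8333 V=44.2562[EX]; j=2 S=120.7352 intr=15.1848 cont=15.0805 V=15.1848[EX]; j=3 S=159.0267 intr=0.0000 cont=0.0000 V=0.0000[hold]  S*(3)=120.7352
k=2: j=0 S=79.8692 intr=56.0508 cont=54.6278 V=56.0508[EX]; j=1 S=105.2000 intr=30.7200 cont=29.2971 V=30.7200[EX]; j=2 S=138.5645 intr=0.0000 cont=7.4543 V=7.4543[hold]  S*(2)=105.2000
k=1: j=0 S=91.6638 intr=44.2562 cont=42.8333 V=44.2562[EX]; j=1 S=120.7352 intr=15.1848 cont=18.7974 V=18.7974[hold]  S*(1)=91.6638
k=0: j=0 S=105.2000 intr=30.7200 cont=31.0984 V=31.0984[hold]  S*(0)=-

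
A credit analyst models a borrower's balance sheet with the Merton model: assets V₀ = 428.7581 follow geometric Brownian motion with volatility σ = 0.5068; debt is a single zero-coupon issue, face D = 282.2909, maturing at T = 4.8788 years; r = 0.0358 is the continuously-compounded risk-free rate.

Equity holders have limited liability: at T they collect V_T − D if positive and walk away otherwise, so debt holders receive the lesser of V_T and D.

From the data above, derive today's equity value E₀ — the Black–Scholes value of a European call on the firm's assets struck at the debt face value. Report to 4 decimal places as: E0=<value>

E0=253.9072

Apply the equity-as-call identities (strike 282.2909, horizon 4.8788 years):
d₁ = [ln(V₀/D) + (r + σ²/2)T] / (σ√T)
   = [ln(428.7581/282.2909) + (0.0358 + 0.5·0.5068²)·4.8788] / (0.5068·√4.8788)
   = [0.417955 + 0.801212] / 1.119420 = 1.089105
d₂ = d₁ − σ√T = 1.089105 − 1.119420 = -0.030315
N(d₁) = 0.861946,  N(d₂) = 0.487908,  e^(−rT) = 0.839742
E₀ = V₀·N(d₁) − D·e^(−rT)·N(d₂)
   = 428.7581·0.861946 − 282.2909·0.839742·0.487908 = 253.907169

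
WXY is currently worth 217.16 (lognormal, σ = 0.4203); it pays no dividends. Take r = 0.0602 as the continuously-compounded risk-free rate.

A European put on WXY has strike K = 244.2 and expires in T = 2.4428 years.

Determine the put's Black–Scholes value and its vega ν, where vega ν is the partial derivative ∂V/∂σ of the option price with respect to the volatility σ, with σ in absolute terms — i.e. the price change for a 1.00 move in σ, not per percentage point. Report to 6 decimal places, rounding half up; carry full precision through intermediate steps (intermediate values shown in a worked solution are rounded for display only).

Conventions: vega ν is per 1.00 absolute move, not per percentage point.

σ√T = 0.4203·√2.4428 = 0.656906
d₁ = (ln(S/K) + (r+σ²/2)T) / (σ√T) = (ln(217.16/244.2) + (0.0602+0.4203²/2)·2.4428) / 0.656906 = (-0.117353 + 0.362819) / 0.656906 = 0.373670
d₂ = d₁ − σ√T = 0.373670 − 0.656906 = -0.283236
e^{−rT} = 0.863245
N(−d₁) = 0.354325,  N(−d₂) = 0.611502
Put price V = K·e^{−rT}·N(−d₂) − S·N(−d₁) = 128.907357 − 76.945183 = 51.962173
φ(d₁) = (1/√(2π))·e^{−d₁²/2} = 0.372040
ν = S·φ(d₁)·√T = 126.273934

price = 51.962173
ν = 126.273934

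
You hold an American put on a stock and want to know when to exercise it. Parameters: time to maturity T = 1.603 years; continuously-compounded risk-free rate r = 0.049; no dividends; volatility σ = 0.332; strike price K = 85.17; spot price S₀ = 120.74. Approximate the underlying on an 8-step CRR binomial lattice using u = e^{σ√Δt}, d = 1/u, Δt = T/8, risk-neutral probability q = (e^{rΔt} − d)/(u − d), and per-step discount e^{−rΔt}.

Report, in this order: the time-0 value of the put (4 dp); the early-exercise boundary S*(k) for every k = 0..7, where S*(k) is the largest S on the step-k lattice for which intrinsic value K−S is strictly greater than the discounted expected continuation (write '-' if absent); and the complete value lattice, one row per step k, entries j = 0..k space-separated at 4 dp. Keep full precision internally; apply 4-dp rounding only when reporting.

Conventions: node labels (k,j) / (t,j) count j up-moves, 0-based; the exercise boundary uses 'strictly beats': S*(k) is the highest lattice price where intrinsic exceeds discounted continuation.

price = 3.3053
boundary = - - - - - 57.4301 66.6319 57.4301
tree:
3.3053
5.3655 1.2776
8.5089 2.2779 0.2865
13.1132 3.9993 0.5740 0.0000
19.5026 6.8814 1.1502 0.0000 0.0000
27.7399 11.5200 2.3046 0.0000 0.0000 0.0000
35.6709 18.5381 4.6176 0.0000 0.0000 0.0000 0.0000
42.5066 27.7399 9.2521 0.0000 0.0000 0.0000 0.0000 0.0000
48.3984 35.6709 18.5381 0.0000 0.0000 0.0000 0.0000 0.0000 0.0000

Δt=0.20037  u=1.16023  d=0.86190  q=0.49599  discount=0.99023
step 8 (expiry): payoffs max(K−S,0) = 48.3984 35.6709 18.5381 0.0000 0.0000 0.0000 0.0000 0.0000 0.0000
step 7: (k=7,j=0): S=42.6634, K−S=42.5066, hold=41.6745 ⇒ V=42.5066 exercise | (k=7,j=1): S=57.4301, K−S=27.7399, hold=26.9077 ⇒ V=27.7399 exercise | (k=7,j=2): S=77.3080, K−S=7.8620, hold=9.2521 ⇒ V=9.2521 continue | (k=7,j=3): S=104.0660, K−S=0.0000, hold=0.0000 ⇒ V=0.0000 continue | (k=7,j=4): S=140.0856, K−S=0.0000, hold=0.0000 ⇒ V=0.0000 continue | (k=7,j=5): S=188.5723, K−S=0.0000, hold=0.0000 ⇒ V=0.0000 continue | (k=7,j=6): S=253.8414, K−S=0.0000, hold=0.0000 ⇒ V=0.0000 continue | (k=7,j=7): S=341.7016, K−S=0.0000, hold=0.0000 ⇒ V=0.0000 continue  boundary S*=57.4301
step 6: (k=6,j=0): S=49.4991, K−S=35.6709, hold=34.8387 ⇒ V=35.6709 exercise | (k=6,j=1): S=66.6319, K−S=18.5381, hold=18.3887 ⇒ V=18.5381 exercise | (k=6,j=2): S=89.6947, K−S=0.0000, hold=4.6176 ⇒ V=4.6176 continue | (k=6,j=3): S=120.7400, K−S=0.0000, hold=0.0000 ⇒ V=0.0000 continue | (k=6,j=4): S=162.5308, K−S=0.0000, hold=0.0000 ⇒ V=0.0000 continue | (k=6,j=5): S=218.7863, K−S=0.0000, hold=0.0000 ⇒ V=0.0000 continue | (k=6,j=6): S=294.5132, K−S=0.0000, hold=0.0000 ⇒ V=0.0000 continue  boundary S*=66.6319
step 5: (k=5,j=0): S=57.4301, K−S=27.7399, hold=26.9077 ⇒ V=27.7399 exercise | (k=5,j=1): S=77.3080, K−S=7.8620, hold=11.5200 ⇒ V=11.5200 continue | (k=5,j=2): S=104.0660, K−S=0.0000, hold=2.3046 ⇒ V=2.3046 continue | (k=5,j=3): S=140.0856, K−S=0.0000, hold=0.0000 ⇒ V=0.0000 continue | (k=5,j=4): S=188.5723, K−S=0.0000, hold=0.0000 ⇒ V=0.0000 continue | (k=5,j=5): S=253.8414, K−S=0.0000, hold=0.0000 ⇒ V=0.0000 continue  boundary S*=57.4301
step 4: (k=4,j=0): S=66.6319, K−S=18.5381, hold=19.5026 ⇒ V=19.5026 continue | (k=4,j=1): S=89.6947, K−S=0.0000, hold=6.8814 ⇒ V=6.8814 continue | (k=4,j=2): S=120.7400, K−S=0.0000, hold=1.1502 ⇒ V=1.1502 continue | (k=4,j=3): S=162.5308, K−S=0.0000, hold=0.0000 ⇒ V=0.0000 continue | (k=4,j=4): S=218.7863, K−S=0.0000, hold=0.0000 ⇒ V=0.0000 continue  boundary S*=-
step 3: (k=3,j=0): S=77.3080, K−S=7.8620, hold=13.1132 ⇒ V=13.1132 continue | (k=3,j=1): S=104.0660, K−S=0.0000, hold=3.9993 ⇒ V=3.9993 continue | (k=3,j=2): S=140.0856, K−S=0.0000, hold=0.5740 ⇒ V=0.5740 continue | (k=3,j=3): S=188.5723, K−S=0.0000, hold=0.0000 ⇒ V=0.0000 continue  boundary S*=-
step 2: (k=2,j=0): S=89.6947, K−S=0.0000, hold=8.5089 ⇒ V=8.5089 continue | (k=2,j=1): S=120.7400, K−S=0.0000, hold=2.2779 ⇒ V=2.2779 continue | (k=2,j=2): S=162.5308, K−S=0.0000, hold=0.2865 ⇒ V=0.2865 continue  boundary S*=-
step 1: (k=1,j=0): S=104.0660, K−S=0.0000, hold=5.3655 ⇒ V=5.3655 continue | (k=1,j=1): S=140.0856, K−S=0.0000, hold=1.2776 ⇒ V=1.2776 continue  boundary S*=-
step 0: (k=0,j=0): S=120.7400, K−S=0.0000, hold=3.3053 ⇒ V=3.3053 continue  boundary S*=-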